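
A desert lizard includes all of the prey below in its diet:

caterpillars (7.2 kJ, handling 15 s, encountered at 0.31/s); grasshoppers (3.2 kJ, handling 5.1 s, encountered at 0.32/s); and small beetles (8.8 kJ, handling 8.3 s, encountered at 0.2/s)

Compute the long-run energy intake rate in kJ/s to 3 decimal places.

R = Σλ_iE_i / (1 + Σλ_ih_i)
Numerator: 0.31×7.2 + 0.32×3.2 + 0.2×8.8 = 5.016
Denominator: 1 + 0.31×15 + 0.32×5.1 + 0.2×8.3 = 8.942
R = 5.016/8.942 = 0.5609 kJ/s

0.561 kJ/s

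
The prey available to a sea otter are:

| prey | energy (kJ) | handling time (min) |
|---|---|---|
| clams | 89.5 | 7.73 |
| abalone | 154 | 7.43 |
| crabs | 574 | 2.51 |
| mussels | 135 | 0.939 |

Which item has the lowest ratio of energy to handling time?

In descending order of E/h:
crabs: 574/2.51 = 229 kJ/min
mussels: 135/0.939 = 144 kJ/min
abalone: 154/7.43 = 20.7 kJ/min
clams: 89.5/7.73 = 11.6 kJ/min

clams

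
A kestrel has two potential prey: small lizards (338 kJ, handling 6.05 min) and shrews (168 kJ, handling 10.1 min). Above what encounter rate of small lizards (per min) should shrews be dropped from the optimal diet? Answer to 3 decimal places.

At the threshold, the rate on small lizards alone equals the profitability of shrews: λ·338/(1 + λ·6.05) = 168/10.1 = 16.63.
Rearranging, λ(338 − 16.63×6.05) = 16.63, so λ = 16.63/237.4 = 0.07008 per min.

0.070 per min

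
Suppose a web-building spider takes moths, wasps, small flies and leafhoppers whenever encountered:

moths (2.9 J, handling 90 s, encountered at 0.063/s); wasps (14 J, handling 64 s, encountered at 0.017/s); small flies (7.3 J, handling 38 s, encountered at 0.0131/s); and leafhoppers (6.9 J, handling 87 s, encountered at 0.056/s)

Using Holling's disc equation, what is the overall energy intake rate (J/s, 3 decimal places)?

0.069 J/s

Energy encountered per unit search time: 0.063×2.9 + 0.017×14 + 0.0131×7.3 + 0.056×6.9 = 0.9027 J/s.
Handling time per unit search time: 0.063×90 + 0.017×64 + 0.0131×38 + 0.056×87 = 12.13.
Rate = 0.9027/(1 + 12.13) = 0.06876 J/s.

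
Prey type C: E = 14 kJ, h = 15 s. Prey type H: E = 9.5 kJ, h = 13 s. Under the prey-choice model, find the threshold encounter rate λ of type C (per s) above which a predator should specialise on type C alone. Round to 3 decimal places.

At the threshold, the rate on type C alone equals the profitability of type H: λ·14/(1 + λ·15) = 9.5/13 = 0.7308.
Rearranging, λ(14 − 0.7308×15) = 0.7308, so λ = 0.7308/3.038 = 0.2405 per s.

0.241 per s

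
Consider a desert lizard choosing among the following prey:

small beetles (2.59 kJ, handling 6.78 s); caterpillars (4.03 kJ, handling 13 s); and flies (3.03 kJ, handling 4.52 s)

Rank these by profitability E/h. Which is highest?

Profitability E/h (kJ/s): small beetles = 2.59/6.78 = 0.382, caterpillars = 4.03/13 = 0.31, flies = 3.03/4.52 = 0.67.
Ranked: flies > small beetles > caterpillars.

flies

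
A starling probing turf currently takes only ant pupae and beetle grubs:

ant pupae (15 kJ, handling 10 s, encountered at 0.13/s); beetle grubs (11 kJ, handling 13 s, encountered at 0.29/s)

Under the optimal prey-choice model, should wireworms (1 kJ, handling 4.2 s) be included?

No

Current rate: (0.13×15 + 0.29×11)/(1 + 0.13×10 + 0.29×13) = 0.8468 kJ/s.
wireworms: E/h = 1/4.2 = 0.2381 kJ/s.
Since 0.2381 < R, time spent handling wireworms is better spent searching.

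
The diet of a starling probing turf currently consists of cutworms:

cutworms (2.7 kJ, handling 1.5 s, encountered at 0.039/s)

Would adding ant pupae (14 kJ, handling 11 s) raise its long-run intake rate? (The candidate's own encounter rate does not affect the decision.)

Yes

Intake rate on the current diet: R = (0.039×2.7) / (1 + 0.039×1.5) = 0.1053/1.058 = 0.09948 kJ/s.
Profitability of ant pupae: 14/11 = 1.273 kJ/s.
1.273 > 0.09948, so adding ant pupae raises the average — include it.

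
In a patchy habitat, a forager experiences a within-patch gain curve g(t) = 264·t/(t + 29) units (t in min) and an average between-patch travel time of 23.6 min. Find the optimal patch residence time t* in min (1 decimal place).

26.2 min

Maximise g(t)/(T+t): set derivative to zero → g'(t)(T+t) = g(t).
g'(t) = 264·29/(t + 29)². Setting 264·29/(t+29)² = 264t/[(t+29)(23.6+t)] gives 29(23.6+t) = t(t+29), so t² = 29×23.6 = 684.4.
t* = √684.4 = 26.16 min.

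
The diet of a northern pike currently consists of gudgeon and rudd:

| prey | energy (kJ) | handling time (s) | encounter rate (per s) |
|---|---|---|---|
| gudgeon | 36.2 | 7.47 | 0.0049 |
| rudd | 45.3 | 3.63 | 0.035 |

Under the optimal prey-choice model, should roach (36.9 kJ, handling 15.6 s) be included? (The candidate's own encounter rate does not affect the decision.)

Yes

Intake rate on the current diet: R = (0.0049×36.2 + 0.035×45.3) / (1 + 0.0049×7.47 + 0.035×3.63) = 1.763/1.164 = 1.515 kJ/s.
roach: E/h = 36.9/15.6 = 2.365 kJ/s.
Since 2.365 > R, including roach increases the long-run rate.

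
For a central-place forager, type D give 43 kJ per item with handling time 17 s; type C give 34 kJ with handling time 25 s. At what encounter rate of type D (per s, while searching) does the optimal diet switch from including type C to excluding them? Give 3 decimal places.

0.068 per s

At the threshold, the rate on type D alone equals the profitability of type C: λ·43/(1 + λ·17) = 34/25 = 1.36.
Rearranging, λ(43 − 1.36×17) = 1.36, so λ = 1.36/19.88 = 0.06841 per s.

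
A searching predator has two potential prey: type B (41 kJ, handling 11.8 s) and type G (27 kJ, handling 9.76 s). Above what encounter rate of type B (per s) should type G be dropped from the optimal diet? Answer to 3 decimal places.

0.331 per s

At the threshold, the rate on type B alone equals the profitability of type G: λ·41/(1 + λ·11.8) = 27/9.76 = 2.766.
Rearranging, λ(41 − 2.766×11.8) = 2.766, so λ = 2.766/8.357 = 0.331 per s.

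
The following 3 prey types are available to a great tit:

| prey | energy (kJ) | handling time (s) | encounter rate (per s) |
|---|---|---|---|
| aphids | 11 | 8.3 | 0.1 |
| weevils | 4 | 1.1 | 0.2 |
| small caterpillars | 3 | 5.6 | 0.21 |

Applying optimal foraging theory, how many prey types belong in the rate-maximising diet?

2

Profitabilities (E/h, kJ/s): weevils 3.64, aphids 1.33, small caterpillars 0.536. Add prey in this order while the next type's profitability exceeds the intake rate on those already taken.
Rate on top 1: 0.6557. aphids: 1.33 > 0.6557 → include.
Rate on top 2: 0.9268. small caterpillars: 0.536 < 0.9268 → exclude; stop.
Optimal diet: weevils, aphids — 2 of 3 types.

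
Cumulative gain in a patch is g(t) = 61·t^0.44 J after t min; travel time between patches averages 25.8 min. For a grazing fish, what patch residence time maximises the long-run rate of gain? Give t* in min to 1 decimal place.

By the marginal value theorem, leave when the instantaneous gain rate g'(t) equals the habitat-wide average g(t)/(T + t).
g'(t) = 0.44·61·t^-0.56. Setting 0.44·61·t^-0.56 = 61·t^0.44/(25.8+t) gives 0.44(25.8+t) = t, so 0.56·t = 0.44×25.8.
t* = 0.44×25.8/0.56 = 20.27 min.

20.3 min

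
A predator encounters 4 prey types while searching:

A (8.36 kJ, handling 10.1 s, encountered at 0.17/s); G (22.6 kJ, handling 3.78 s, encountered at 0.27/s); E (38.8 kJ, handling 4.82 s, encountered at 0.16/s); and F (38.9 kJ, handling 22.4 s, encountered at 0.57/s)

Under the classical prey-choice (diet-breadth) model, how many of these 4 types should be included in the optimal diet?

2

E/h in descending order: E 8.05, G 5.98, F 1.74, A 0.828 kJ/s. The optimal diet is the largest prefix of this list for which every included type satisfies E_i/h_i > R on the types above it.
Rate on top 1: 3.505. G: 5.98 > 3.505 → include.
Rate on top 2: 4.409. F: 1.74 < 4.409 → exclude; stop.
Optimal diet: E, G — 2 of 4 types.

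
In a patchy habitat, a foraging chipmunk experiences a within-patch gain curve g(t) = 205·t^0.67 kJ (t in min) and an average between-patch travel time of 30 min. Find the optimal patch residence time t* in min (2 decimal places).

60.91 min

Maximise g(t)/(T+t): set derivative to zero → g'(t)(T+t) = g(t).
g'(t) = 0.67·205·t^-0.33. Setting 0.67·205·t^-0.33 = 205·t^0.67/(30+t) gives 0.67(30+t) = t, so 0.33·t = 0.67×30.
t* = 0.67×30/0.33 = 60.91 min.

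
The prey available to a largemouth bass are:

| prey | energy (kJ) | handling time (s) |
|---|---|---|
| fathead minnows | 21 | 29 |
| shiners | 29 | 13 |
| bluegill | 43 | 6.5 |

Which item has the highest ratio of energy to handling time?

bluegill

Profitability E/h (kJ/s): fathead minnows = 21/29 = 0.724, shiners = 29/13 = 2.23, bluegill = 43/6.5 = 6.62.
Ranked: bluegill > shiners > fathead minnows.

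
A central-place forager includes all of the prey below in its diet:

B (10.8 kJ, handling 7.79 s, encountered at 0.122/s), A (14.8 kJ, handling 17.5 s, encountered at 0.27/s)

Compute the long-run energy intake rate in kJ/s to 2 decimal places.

R = (0.122×10.8 + 0.27×14.8) / (1 + 0.122×7.79 + 0.27×17.5) = 5.314/6.675 = 0.796 kJ/s.

0.80 kJ/s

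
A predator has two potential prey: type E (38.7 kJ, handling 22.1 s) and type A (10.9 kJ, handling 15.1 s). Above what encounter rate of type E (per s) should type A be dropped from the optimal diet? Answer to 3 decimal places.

Drop type A once their profitability E₂/h₂ falls below the rate achievable on type E alone: E₂/h₂ = λE₁/(1 + λh₁).
Solve for λ: λE₁h₂ = E₂(1 + λh₁) → λ(E₁h₂ − E₂h₁) = E₂ → λ = E₂/(E₁h₂ − E₂h₁).
λ = 10.9/(38.7×15.1 − 10.9×22.1) = 10.9/343.5 = 0.03173 per s.

0.032 per s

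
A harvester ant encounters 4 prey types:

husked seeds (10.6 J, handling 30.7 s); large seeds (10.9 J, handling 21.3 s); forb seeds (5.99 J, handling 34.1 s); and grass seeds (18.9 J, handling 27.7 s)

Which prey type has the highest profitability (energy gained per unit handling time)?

Profitability E/h (J/s): husked seeds = 10.6/30.7 = 0.345, large seeds = 10.9/21.3 = 0.512, forb seeds = 5.99/34.1 = 0.176, grass seeds = 18.9/27.7 = 0.682.
Ranked: grass seeds > large seeds > husked seeds > forb seeds.

grass seeds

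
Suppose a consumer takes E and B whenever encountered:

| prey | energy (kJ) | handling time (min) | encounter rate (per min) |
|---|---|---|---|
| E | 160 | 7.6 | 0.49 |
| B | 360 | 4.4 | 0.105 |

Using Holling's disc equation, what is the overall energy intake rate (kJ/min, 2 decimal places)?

R = (0.49×160 + 0.105×360) / (1 + 0.49×7.6 + 0.105×4.4) = 116.2/5.186 = 22.41 kJ/min.

22.41 kJ/min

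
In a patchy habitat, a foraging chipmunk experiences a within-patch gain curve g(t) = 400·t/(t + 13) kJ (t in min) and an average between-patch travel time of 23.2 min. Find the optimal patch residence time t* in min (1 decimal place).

Optimal t* satisfies g'(t*) = g(t*)/(T + t*).
g'(t) = 400·13/(t + 13)². Setting 400·13/(t+13)² = 400t/[(t+13)(23.2+t)] gives 13(23.2+t) = t(t+13), so t² = 13×23.2 = 301.6.
t* = √301.6 = 17.37 min.

17.4 min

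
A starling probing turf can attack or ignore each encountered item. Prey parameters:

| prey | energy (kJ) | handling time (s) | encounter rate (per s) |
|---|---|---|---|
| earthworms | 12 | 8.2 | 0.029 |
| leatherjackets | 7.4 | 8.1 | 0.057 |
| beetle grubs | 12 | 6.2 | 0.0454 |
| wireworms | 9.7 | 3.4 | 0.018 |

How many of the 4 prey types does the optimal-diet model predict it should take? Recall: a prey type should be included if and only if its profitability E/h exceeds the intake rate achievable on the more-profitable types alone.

Profitabilities (E/h, kJ/s): wireworms 2.85, beetle grubs 1.94, earthworms 1.46, leatherjackets 0.914. Add prey in this order while the next type's profitability exceeds the intake rate on those already taken.
Rate on top 1: 0.1645. beetle grubs: 1.94 > 0.1645 → include.
Rate on top 2: 0.5358. earthworms: 1.46 > 0.5358 → include.
Rate on top 3: 0.6754. leatherjackets: 0.914 > 0.6754 → include.
Optimal diet: wireworms, beetle grubs, earthworms, leatherjackets — 4 of 4 types.

4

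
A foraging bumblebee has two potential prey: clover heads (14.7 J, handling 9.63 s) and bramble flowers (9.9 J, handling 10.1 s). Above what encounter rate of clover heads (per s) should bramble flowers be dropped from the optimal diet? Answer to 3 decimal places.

0.186 per s

The zero-one rule: include bramble flowers iff E₂/h₂ > λE₁/(1+λh₁). Equality gives the switch point.
λE₁h₂ = E₂ + λE₂h₁ ⇒ λ = E₂/(E₁h₂ − E₂h₁) = 9.9/(148.5 − 95.34) = 0.1863 per s.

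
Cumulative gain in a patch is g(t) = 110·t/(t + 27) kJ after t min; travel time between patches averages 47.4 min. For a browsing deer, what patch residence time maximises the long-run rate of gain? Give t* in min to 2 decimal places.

35.77 min

Maximise g(t)/(T+t): set derivative to zero → g'(t)(T+t) = g(t).
g'(t) = 110·27/(t + 27)². Setting 110·27/(t+27)² = 110t/[(t+27)(47.4+t)] gives 27(47.4+t) = t(t+27), so t² = 27×47.4 = 1280.
t* = √1280 = 35.77 min.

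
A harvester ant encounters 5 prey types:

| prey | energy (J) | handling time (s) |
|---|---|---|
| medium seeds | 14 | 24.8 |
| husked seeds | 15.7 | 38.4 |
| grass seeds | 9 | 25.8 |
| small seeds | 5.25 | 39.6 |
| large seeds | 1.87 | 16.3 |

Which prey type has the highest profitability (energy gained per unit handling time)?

Profitability E/h (J/s): medium seeds = 14/24.8 = 0.565, husked seeds = 15.7/38.4 = 0.409, grass seeds = 9/25.8 = 0.349, small seeds = 5.25/39.6 = 0.133, large seeds = 1.87/16.3 = 0.115.
Ranked: medium seeds > husked seeds > grass seeds > small seeds > large seeds.

medium seeds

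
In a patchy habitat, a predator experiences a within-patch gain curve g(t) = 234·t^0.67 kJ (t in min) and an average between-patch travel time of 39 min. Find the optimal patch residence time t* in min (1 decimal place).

79.2 min

Optimal t* satisfies g'(t*) = g(t*)/(T + t*).
g'(t) = 0.67·234·t^-0.33. Setting 0.67·234·t^-0.33 = 234·t^0.67/(39+t) gives 0.67(39+t) = t, so 0.33·t = 0.67×39.
t* = 0.67×39/0.33 = 79.18 min.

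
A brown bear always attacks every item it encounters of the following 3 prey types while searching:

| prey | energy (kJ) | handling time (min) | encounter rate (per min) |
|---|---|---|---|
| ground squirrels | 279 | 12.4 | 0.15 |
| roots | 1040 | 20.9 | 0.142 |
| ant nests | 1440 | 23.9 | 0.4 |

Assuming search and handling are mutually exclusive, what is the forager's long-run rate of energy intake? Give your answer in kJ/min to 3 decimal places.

R = (0.15×279 + 0.142×1040 + 0.4×1440) / (1 + 0.15×12.4 + 0.142×20.9 + 0.4×23.9) = 765.5/15.39 = 49.75 kJ/min.

49.749 kJ/min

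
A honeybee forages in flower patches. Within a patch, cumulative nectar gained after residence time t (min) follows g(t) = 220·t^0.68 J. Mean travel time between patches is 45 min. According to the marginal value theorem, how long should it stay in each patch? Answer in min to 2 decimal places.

95.63 min

Maximise g(t)/(T+t): set derivative to zero → g'(t)(T+t) = g(t).
g'(t) = 0.68·220·t^-0.32. Setting 0.68·220·t^-0.32 = 220·t^0.68/(45+t) gives 0.68(45+t) = t, so 0.32·t = 0.68×45.
t* = 0.68×45/0.32 = 95.63 min.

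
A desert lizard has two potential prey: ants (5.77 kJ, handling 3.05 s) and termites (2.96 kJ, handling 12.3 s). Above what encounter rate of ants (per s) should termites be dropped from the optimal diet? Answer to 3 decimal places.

0.048 per s

Drop termites once their profitability E₂/h₂ falls below the rate achievable on ants alone: E₂/h₂ = λE₁/(1 + λh₁).
Solve for λ: λE₁h₂ = E₂(1 + λh₁) → λ(E₁h₂ − E₂h₁) = E₂ → λ = E₂/(E₁h₂ − E₂h₁).
λ = 2.96/(5.77×12.3 − 2.96×3.05) = 2.96/61.94 = 0.04779 per s.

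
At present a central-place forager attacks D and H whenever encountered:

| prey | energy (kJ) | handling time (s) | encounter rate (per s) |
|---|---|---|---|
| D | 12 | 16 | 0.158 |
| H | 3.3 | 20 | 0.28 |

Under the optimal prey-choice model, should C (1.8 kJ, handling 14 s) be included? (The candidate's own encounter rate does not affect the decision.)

On D and H alone, R = ΣλE/(1+Σλh) = 2.82/9.128 = 0.3089 kJ/s.
Profitability of C: 1.8/14 = 0.1286 kJ/s.
0.1286 < 0.3089, so adding C would lower the average — exclude it.

No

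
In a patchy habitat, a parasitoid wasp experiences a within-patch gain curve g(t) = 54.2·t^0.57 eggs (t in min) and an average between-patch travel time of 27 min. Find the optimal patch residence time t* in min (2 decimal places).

35.79 min

Maximise g(t)/(T+t): set derivative to zero → g'(t)(T+t) = g(t).
g'(t) = 0.57·54.2·t^-0.43. Setting 0.57·54.2·t^-0.43 = 54.2·t^0.57/(27+t) gives 0.57(27+t) = t, so 0.43·t = 0.57×27.
t* = 0.57×27/0.43 = 35.79 min.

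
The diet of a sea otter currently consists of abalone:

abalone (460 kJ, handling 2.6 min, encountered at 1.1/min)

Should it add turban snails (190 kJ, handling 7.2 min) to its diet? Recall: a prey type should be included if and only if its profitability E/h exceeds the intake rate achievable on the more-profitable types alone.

On abalone alone, R = ΣλE/(1+Σλh) = 506/3.86 = 131.1 kJ/min.
Profitability of turban snails: 190/7.2 = 26.39 kJ/min.
26.39 < 131.1, so adding turban snails would lower the average — exclude it.

No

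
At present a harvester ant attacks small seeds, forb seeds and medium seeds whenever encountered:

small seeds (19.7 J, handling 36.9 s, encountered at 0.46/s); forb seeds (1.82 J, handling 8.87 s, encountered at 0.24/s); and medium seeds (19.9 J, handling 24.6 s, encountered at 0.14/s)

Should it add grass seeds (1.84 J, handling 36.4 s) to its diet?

No

On small seeds, forb seeds and medium seeds alone, R = ΣλE/(1+Σλh) = 12.28/23.55 = 0.5217 J/s.
Profitability of grass seeds: 1.84/36.4 = 0.05055 J/s.
0.05055 < 0.5217, so adding grass seeds would lower the average — exclude it.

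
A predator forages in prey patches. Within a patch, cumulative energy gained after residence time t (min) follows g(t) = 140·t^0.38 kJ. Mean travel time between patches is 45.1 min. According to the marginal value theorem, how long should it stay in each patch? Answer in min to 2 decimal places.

27.64 min

By the marginal value theorem, leave when the instantaneous gain rate g'(t) equals the habitat-wide average g(t)/(T + t).
g'(t) = 0.38·140·t^-0.62. Setting 0.38·140·t^-0.62 = 140·t^0.38/(45.1+t) gives 0.38(45.1+t) = t, so 0.62·t = 0.38×45.1.
t* = 0.38×45.1/0.62 = 27.64 min.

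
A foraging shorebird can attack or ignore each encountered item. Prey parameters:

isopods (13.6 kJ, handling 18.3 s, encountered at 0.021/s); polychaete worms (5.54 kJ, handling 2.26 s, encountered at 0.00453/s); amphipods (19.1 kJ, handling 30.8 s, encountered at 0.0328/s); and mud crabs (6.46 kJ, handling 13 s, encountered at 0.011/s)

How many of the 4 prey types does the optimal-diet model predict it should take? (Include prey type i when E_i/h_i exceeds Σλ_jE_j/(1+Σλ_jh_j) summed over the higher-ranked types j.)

4

E/h in descending order: polychaete worms 2.45, isopods 0.743, amphipods 0.62, mud crabs 0.497 kJ/s. The optimal diet is the largest prefix of this list for which every included type satisfies E_i/h_i > R on the types above it.
Rate on top 1: 0.02484. isopods: 0.743 > 0.02484 → include.
Rate on top 2: 0.2228. amphipods: 0.62 > 0.2228 → include.
Rate on top 3: 0.3897. mud crabs: 0.497 > 0.3897 → include.
Optimal diet: polychaete worms, isopods, amphipods, mud crabs — 4 of 4 types.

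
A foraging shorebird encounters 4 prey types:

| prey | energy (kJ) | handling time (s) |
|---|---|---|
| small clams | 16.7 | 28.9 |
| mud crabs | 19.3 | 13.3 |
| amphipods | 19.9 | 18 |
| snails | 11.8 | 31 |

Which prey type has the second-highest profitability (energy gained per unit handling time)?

Profitability E/h (kJ/s): small clams = 16.7/28.9 = 0.578, mud crabs = 19.3/13.3 = 1.45, amphipods = 19.9/18 = 1.11, snails = 11.8/31 = 0.381.
Ranked: mud crabs > amphipods > small clams > snails.

amphipods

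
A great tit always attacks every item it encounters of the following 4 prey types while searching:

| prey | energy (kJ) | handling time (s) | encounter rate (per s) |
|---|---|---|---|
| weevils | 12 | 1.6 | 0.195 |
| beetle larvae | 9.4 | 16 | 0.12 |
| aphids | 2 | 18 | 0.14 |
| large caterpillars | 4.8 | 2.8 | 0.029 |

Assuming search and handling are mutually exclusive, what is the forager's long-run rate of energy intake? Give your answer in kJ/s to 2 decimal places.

R = Σλ_iE_i / (1 + Σλ_ih_i)
Numerator: 0.195×12 + 0.12×9.4 + 0.14×2 + 0.029×4.8 = 3.887
Denominator: 1 + 0.195×1.6 + 0.12×16 + 0.14×18 + 0.029×2.8 = 5.833
R = 3.887/5.833 = 0.6664 kJ/s

0.67 kJ/s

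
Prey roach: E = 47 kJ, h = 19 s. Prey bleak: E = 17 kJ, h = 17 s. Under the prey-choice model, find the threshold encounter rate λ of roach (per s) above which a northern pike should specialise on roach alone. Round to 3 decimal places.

0.036 per s

At the threshold, the rate on roach alone equals the profitability of bleak: λ·47/(1 + λ·19) = 17/17 = 1.
Rearranging, λ(47 − 1×19) = 1, so λ = 1/28 = 0.03571 per s.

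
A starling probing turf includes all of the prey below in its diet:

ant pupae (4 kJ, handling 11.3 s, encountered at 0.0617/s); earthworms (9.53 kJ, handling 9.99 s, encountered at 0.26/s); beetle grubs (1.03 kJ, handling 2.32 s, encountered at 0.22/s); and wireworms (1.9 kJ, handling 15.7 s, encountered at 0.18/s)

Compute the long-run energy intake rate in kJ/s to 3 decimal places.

R = (0.0617×4 + 0.26×9.53 + 0.22×1.03 + 0.18×1.9) / (1 + 0.0617×11.3 + 0.26×9.99 + 0.22×2.32 + 0.18×15.7) = 3.293/7.631 = 0.4316 kJ/s.

0.432 kJ/s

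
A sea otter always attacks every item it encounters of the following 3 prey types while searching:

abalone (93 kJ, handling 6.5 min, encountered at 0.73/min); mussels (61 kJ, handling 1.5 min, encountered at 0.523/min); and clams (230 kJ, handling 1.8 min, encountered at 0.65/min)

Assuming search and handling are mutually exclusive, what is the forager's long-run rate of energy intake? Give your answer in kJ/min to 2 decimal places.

R = Σλ_iE_i / (1 + Σλ_ih_i)
Numerator: 0.73×93 + 0.523×61 + 0.65×230 = 249.3
Denominator: 1 + 0.73×6.5 + 0.523×1.5 + 0.65×1.8 = 7.7
R = 249.3/7.7 = 32.38 kJ/min

32.38 kJ/min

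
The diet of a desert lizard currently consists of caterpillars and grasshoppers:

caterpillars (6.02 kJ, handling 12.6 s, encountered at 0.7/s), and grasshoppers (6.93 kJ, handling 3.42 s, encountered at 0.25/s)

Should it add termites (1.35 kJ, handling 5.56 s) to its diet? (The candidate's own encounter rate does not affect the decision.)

No

Intake rate on the current diet: R = (0.7×6.02 + 0.25×6.93) / (1 + 0.7×12.6 + 0.25×3.42) = 5.946/10.67 = 0.557 kJ/s.
Profitability of termites: 1.35/5.56 = 0.2428 kJ/s.
0.2428 < 0.557, so adding termites would lower the average — exclude it.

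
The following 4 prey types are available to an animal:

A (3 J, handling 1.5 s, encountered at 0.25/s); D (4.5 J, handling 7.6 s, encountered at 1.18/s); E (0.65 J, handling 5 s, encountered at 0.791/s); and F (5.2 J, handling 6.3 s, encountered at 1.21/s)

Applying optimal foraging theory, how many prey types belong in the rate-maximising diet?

Rank by E/h (J/s): A 2, F 0.825, D 0.592, E 0.13. Include each in turn until the next type's E/h falls below the running intake rate.
Rate on top 1: 0.5455. F: 0.825 > 0.5455 → include.
Rate on top 2: 0.7826. D: 0.592 < 0.7826 → exclude; stop.
Optimal diet: A, F — 2 of 4 types.

2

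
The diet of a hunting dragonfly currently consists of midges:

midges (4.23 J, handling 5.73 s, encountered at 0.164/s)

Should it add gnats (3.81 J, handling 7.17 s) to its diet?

Yes

On midges alone, R = ΣλE/(1+Σλh) = 0.6937/1.94 = 0.3576 J/s.
gnats: E/h = 3.81/7.17 = 0.5314 J/s.
Since 0.5314 > R, including gnats increases the long-run rate.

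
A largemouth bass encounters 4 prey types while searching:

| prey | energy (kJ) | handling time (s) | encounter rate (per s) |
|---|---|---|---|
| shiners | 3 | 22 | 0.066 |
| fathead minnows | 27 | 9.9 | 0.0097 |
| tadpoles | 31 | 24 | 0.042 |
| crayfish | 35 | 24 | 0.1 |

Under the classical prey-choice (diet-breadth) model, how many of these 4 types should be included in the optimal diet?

3

Profitabilities (E/h, kJ/s): fathead minnows 2.73, crayfish 1.46, tadpoles 1.29, shiners 0.136. Add prey in this order while the next type's profitability exceeds the intake rate on those already taken.
Rate on top 1: 0.239. crayfish: 1.46 > 0.239 → include.
Rate on top 2: 1.076. tadpoles: 1.29 > 1.076 → include.
Rate on top 3: 1.124. shiners: 0.136 < 1.124 → exclude; stop.
Optimal diet: fathead minnows, crayfish, tadpoles — 3 of 4 types.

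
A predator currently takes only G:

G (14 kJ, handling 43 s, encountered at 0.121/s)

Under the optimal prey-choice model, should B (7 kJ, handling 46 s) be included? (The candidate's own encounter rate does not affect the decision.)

On G alone, R = ΣλE/(1+Σλh) = 1.694/6.203 = 0.2731 kJ/s.
Profitability of B: 7/46 = 0.1522 kJ/s.
Since 0.1522 < R, time spent handling B is better spent searching.

No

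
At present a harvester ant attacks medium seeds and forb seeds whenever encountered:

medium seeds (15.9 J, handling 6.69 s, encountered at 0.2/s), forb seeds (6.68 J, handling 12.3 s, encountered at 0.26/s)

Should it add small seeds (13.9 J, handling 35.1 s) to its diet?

Intake rate on the current diet: R = (0.2×15.9 + 0.26×6.68) / (1 + 0.2×6.69 + 0.26×12.3) = 4.917/5.536 = 0.8882 J/s.
small seeds: E/h = 13.9/35.1 = 0.396 J/s.
Since 0.396 < R, time spent handling small seeds is better spent searching.

No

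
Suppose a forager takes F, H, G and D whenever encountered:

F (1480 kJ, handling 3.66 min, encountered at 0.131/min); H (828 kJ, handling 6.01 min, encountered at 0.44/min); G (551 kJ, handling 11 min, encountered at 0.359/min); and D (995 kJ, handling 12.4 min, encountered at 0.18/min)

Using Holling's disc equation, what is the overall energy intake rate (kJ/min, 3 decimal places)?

90.744 kJ/min

R = (0.131×1480 + 0.44×828 + 0.359×551 + 0.18×995) / (1 + 0.131×3.66 + 0.44×6.01 + 0.359×11 + 0.18×12.4) = 935.1/10.3 = 90.74 kJ/min.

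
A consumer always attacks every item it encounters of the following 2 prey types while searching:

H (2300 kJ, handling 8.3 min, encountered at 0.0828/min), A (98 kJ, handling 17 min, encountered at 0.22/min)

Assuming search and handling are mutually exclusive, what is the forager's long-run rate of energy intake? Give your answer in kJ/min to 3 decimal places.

R = (0.0828×2300 + 0.22×98) / (1 + 0.0828×8.3 + 0.22×17) = 212/5.427 = 39.06 kJ/min.

39.062 kJ/min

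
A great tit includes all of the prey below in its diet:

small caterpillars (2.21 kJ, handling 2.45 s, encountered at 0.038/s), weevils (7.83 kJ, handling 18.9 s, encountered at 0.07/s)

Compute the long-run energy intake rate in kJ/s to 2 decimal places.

R = (0.038×2.21 + 0.07×7.83) / (1 + 0.038×2.45 + 0.07×18.9) = 0.6321/2.416 = 0.2616 kJ/s.

0.26 kJ/s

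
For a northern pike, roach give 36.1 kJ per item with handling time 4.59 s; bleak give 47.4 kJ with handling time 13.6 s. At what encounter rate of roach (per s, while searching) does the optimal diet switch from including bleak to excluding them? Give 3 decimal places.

0.173 per s

At the threshold, the rate on roach alone equals the profitability of bleak: λ·36.1/(1 + λ·4.59) = 47.4/13.6 = 3.485.
Rearranging, λ(36.1 − 3.485×4.59) = 3.485, so λ = 3.485/20.1 = 0.1734 per s.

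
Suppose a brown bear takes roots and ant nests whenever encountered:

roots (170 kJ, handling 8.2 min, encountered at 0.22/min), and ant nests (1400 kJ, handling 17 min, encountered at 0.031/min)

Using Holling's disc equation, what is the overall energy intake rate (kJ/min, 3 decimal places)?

R = (0.22×170 + 0.031×1400) / (1 + 0.22×8.2 + 0.031×17) = 80.8/3.331 = 24.26 kJ/min.

24.257 kJ/min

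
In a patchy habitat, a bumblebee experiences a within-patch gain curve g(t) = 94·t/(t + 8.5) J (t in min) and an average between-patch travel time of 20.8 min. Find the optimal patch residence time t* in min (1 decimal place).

Optimal t* satisfies g'(t*) = g(t*)/(T + t*).
g'(t) = 94·8.5/(t + 8.5)². Setting 94·8.5/(t+8.5)² = 94t/[(t+8.5)(20.8+t)] gives 8.5(20.8+t) = t(t+8.5), so t² = 8.5×20.8 = 176.8.
t* = √176.8 = 13.3 min.

13.3 min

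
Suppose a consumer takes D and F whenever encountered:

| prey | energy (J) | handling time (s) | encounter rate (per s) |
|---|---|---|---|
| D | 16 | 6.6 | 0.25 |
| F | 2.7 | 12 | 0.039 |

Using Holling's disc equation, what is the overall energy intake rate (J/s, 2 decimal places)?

R = Σλ_iE_i / (1 + Σλ_ih_i)
Numerator: 0.25×16 + 0.039×2.7 = 4.105
Denominator: 1 + 0.25×6.6 + 0.039×12 = 3.118
R = 4.105/3.118 = 1.317 J/s

1.32 J/s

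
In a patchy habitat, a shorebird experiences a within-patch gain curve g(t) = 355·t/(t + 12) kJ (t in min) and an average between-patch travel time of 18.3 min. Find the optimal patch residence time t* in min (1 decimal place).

14.8 min

By the marginal value theorem, leave when the instantaneous gain rate g'(t) equals the habitat-wide average g(t)/(T + t).
g'(t) = 355·12/(t + 12)². Setting 355·12/(t+12)² = 355t/[(t+12)(18.3+t)] gives 12(18.3+t) = t(t+12), so t² = 12×18.3 = 219.6.
t* = √219.6 = 14.82 min.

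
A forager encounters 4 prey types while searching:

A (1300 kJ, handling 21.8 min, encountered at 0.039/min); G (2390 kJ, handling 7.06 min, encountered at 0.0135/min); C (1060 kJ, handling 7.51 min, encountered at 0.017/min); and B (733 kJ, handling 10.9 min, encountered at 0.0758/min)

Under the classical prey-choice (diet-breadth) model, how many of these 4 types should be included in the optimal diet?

4

Rank by E/h (kJ/min): G 339, C 141, B 67.2, A 59.6. Include each in turn until the next type's E/h falls below the running intake rate.
Rate on top 1: 29.46. C: 141 > 29.46 → include.
Rate on top 2: 41.12. B: 67.2 > 41.12 → include.
Rate on top 3: 51.65. A: 59.6 > 51.65 → include.
Optimal diet: G, C, B, A — 4 of 4 types.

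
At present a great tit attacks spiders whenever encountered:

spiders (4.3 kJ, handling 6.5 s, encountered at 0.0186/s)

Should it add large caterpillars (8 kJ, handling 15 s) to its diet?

Yes

Current rate: (0.0186×4.3)/(1 + 0.0186×6.5) = 0.07135 kJ/s.
large caterpillars: E/h = 8/15 = 0.5333 kJ/s.
0.5333 > 0.07135, so adding large caterpillars raises the average — include it.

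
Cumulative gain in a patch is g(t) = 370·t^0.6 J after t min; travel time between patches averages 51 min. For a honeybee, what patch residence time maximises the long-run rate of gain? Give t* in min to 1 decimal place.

Maximise g(t)/(T+t): set derivative to zero → g'(t)(T+t) = g(t).
g'(t) = 0.6·370·t^-0.4. Setting 0.6·370·t^-0.4 = 370·t^0.6/(51+t) gives 0.6(51+t) = t, so 0.40·t = 0.6×51.
t* = 0.6×51/0.40 = 76.5 min.

76.5 min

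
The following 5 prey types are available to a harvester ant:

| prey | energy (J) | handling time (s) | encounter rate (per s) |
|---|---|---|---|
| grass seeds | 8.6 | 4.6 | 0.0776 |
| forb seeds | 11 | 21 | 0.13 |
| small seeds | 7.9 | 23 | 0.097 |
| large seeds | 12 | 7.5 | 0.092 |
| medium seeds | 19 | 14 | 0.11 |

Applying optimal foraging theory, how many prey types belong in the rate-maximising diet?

Profitabilities (E/h, J/s): grass seeds 1.87, large seeds 1.6, medium seeds 1.36, forb seeds 0.524, small seeds 0.343. Add prey in this order while the next type's profitability exceeds the intake rate on those already taken.
Rate on top 1: 0.4918. large seeds: 1.6 > 0.4918 → include.
Rate on top 2: 0.8654. medium seeds: 1.36 > 0.8654 → include.
Rate on top 3: 1.076. forb seeds: 0.524 < 1.076 → exclude; stop.
Optimal diet: grass seeds, large seeds, medium seeds — 3 of 5 types.

3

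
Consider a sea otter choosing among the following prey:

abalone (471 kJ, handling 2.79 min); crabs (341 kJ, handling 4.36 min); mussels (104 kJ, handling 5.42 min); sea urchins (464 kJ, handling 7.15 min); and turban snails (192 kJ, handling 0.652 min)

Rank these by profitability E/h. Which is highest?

turban snails

Profitability E/h (kJ/min): abalone = 471/2.79 = 169, crabs = 341/4.36 = 78.2, mussels = 104/5.42 = 19.2, sea urchins = 464/7.15 = 64.9, turban snails = 192/0.652 = 294.
Ranked: turban snails > abalone > crabs > sea urchins > mussels.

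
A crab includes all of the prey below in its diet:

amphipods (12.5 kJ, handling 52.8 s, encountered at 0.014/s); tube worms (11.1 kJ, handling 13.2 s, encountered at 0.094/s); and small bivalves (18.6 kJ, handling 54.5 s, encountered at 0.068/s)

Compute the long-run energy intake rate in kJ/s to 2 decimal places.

0.37 kJ/s

R = Σλ_iE_i / (1 + Σλ_ih_i)
Numerator: 0.014×12.5 + 0.094×11.1 + 0.068×18.6 = 2.483
Denominator: 1 + 0.014×52.8 + 0.094×13.2 + 0.068×54.5 = 6.686
R = 2.483/6.686 = 0.3714 kJ/s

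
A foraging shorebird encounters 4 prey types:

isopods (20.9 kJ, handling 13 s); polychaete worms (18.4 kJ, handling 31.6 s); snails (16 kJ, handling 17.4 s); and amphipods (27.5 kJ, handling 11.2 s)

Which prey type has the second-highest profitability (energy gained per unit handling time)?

In descending order of E/h:
amphipods: 27.5/11.2 = 2.46 kJ/s
isopods: 20.9/13 = 1.61 kJ/s
snails: 16/17.4 = 0.92 kJ/s
polychaete worms: 18.4/31.6 = 0.582 kJ/s

isopods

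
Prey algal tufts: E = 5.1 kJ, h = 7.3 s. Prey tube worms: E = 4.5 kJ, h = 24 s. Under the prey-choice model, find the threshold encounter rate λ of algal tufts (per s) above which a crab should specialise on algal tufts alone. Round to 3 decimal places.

0.050 per s

The zero-one rule: include tube worms iff E₂/h₂ > λE₁/(1+λh₁). Equality gives the switch point.
λE₁h₂ = E₂ + λE₂h₁ ⇒ λ = E₂/(E₁h₂ − E₂h₁) = 4.5/(122.4 − 32.85) = 0.05025 per s.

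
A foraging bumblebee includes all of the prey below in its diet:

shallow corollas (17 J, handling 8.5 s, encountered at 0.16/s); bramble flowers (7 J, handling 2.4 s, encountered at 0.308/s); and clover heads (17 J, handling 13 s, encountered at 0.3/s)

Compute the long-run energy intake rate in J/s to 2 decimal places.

R = (0.16×17 + 0.308×7 + 0.3×17) / (1 + 0.16×8.5 + 0.308×2.4 + 0.3×13) = 9.976/6.999 = 1.425 J/s.

1.43 J/s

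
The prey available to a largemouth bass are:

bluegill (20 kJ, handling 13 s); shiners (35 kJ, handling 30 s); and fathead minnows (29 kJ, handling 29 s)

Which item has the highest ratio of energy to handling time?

In descending order of E/h:
bluegill: 20/13 = 1.54 kJ/s
shiners: 35/30 = 1.17 kJ/s
fathead minnows: 29/29 = 1 kJ/s

bluegill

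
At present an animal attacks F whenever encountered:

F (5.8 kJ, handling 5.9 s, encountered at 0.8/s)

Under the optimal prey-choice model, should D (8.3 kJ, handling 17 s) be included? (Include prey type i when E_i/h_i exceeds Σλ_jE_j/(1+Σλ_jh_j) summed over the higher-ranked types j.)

Current rate: (0.8×5.8)/(1 + 0.8×5.9) = 0.8112 kJ/s.
Profitability of D: 8.3/17 = 0.4882 kJ/s.
Since 0.4882 < R, time spent handling D is better spent searching.

No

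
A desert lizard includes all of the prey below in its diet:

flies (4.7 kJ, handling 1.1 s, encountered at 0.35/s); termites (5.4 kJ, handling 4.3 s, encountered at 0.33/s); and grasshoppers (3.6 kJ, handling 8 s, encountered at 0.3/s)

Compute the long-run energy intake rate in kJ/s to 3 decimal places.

R = (0.35×4.7 + 0.33×5.4 + 0.3×3.6) / (1 + 0.35×1.1 + 0.33×4.3 + 0.3×8) = 4.507/5.204 = 0.8661 kJ/s.

0.866 kJ/s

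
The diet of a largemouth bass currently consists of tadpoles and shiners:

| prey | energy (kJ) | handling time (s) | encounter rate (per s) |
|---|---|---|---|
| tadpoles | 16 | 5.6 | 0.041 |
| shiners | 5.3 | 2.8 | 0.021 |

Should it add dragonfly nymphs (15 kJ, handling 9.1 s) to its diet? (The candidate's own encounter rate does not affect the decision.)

Yes

Current rate: (0.041×16 + 0.021×5.3)/(1 + 0.041×5.6 + 0.021×2.8) = 0.5955 kJ/s.
dragonfly nymphs: E/h = 15/9.1 = 1.648 kJ/s.
1.648 > 0.5955, so adding dragonfly nymphs raises the average — include it.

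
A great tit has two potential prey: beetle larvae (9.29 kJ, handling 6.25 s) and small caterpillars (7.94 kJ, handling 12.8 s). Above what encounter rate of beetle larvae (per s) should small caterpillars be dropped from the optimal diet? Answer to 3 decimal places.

0.115 per s

Drop small caterpillars once their profitability E₂/h₂ falls below the rate achievable on beetle larvae alone: E₂/h₂ = λE₁/(1 + λh₁).
Solve for λ: λE₁h₂ = E₂(1 + λh₁) → λ(E₁h₂ − E₂h₁) = E₂ → λ = E₂/(E₁h₂ − E₂h₁).
λ = 7.94/(9.29×12.8 − 7.94×6.25) = 7.94/69.29 = 0.1146 per s.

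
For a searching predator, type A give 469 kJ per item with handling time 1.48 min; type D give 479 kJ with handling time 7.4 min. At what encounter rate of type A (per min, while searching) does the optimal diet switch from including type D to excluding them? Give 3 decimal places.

0.173 per min

The zero-one rule: include type D iff E₂/h₂ > λE₁/(1+λh₁). Equality gives the switch point.
λE₁h₂ = E₂ + λE₂h₁ ⇒ λ = E₂/(E₁h₂ − E₂h₁) = 479/(3471 − 708.9) = 0.1734 per min.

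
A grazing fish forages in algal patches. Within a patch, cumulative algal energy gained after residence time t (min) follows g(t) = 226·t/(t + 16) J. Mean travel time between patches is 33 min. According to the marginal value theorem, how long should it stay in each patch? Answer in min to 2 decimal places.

By the marginal value theorem, leave when the instantaneous gain rate g'(t) equals the habitat-wide average g(t)/(T + t).
g'(t) = 226·16/(t + 16)². Setting 226·16/(t+16)² = 226t/[(t+16)(33+t)] gives 16(33+t) = t(t+16), so t² = 16×33 = 528.
t* = √528 = 22.98 min.

22.98 min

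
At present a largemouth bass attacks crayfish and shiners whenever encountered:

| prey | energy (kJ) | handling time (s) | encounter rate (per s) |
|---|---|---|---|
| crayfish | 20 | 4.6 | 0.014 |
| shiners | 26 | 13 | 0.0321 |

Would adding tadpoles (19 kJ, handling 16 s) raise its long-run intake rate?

Yes

Current rate: (0.014×20 + 0.0321×26)/(1 + 0.014×4.6 + 0.0321×13) = 0.7522 kJ/s.
Profitability of tadpoles: 19/16 = 1.188 kJ/s.
1.188 > 0.7522, so adding tadpoles raises the average — include it.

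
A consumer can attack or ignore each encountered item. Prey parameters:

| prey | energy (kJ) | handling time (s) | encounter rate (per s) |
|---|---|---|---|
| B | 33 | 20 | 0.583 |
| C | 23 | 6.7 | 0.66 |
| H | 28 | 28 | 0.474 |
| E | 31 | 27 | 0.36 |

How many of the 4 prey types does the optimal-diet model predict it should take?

Rank by E/h (kJ/s): C 3.43, B 1.65, E 1.15, H 1. Include each in turn until the next type's E/h falls below the running intake rate.
Rate on top 1: 2.8. B: 1.65 < 2.8 → exclude; stop.
Optimal diet: C — 1 of 4 types.

1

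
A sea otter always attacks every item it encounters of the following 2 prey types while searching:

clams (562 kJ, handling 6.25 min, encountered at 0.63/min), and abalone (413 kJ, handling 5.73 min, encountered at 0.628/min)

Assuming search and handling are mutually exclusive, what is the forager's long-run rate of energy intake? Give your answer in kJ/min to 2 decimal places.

Energy encountered per unit search time: 0.63×562 + 0.628×413 = 613.4 kJ/min.
Handling time per unit search time: 0.63×6.25 + 0.628×5.73 = 7.536.
Rate = 613.4/(1 + 7.536) = 71.86 kJ/min.

71.86 kJ/min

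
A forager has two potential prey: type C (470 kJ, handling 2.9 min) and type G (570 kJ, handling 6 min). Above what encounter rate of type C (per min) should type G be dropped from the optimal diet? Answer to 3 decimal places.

The zero-one rule: include type G iff E₂/h₂ > λE₁/(1+λh₁). Equality gives the switch point.
λE₁h₂ = E₂ + λE₂h₁ ⇒ λ = E₂/(E₁h₂ − E₂h₁) = 570/(2820 − 1653) = 0.4884 per min.

0.488 per min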